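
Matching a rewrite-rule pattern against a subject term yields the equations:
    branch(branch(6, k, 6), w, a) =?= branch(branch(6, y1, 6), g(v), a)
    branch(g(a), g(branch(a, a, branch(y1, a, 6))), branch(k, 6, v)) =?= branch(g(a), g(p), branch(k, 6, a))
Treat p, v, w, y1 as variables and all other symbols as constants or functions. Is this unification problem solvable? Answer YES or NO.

YES

Decompose branch/3: branch(6, k, 6) =?= branch(6, y1, 6),  w =?= g(v),  a =?= a.
Decompose branch/3: 6 =?= 6,  k =?= y1,  6 =?= 6.
Delete trivial equation 6 =?= 6.
Bind y1 := k; substituting into the one remaining equation that mentions y1 gives: branch(g(a), g(branch(a, a, branch(k, a, 6))), branch(k, 6, v)) =?= branch(g(a), g(p), branch(k, 6, a)).
Delete trivial equation 6 =?= 6.
Bind w := g(v); no other remaining equation mentions w.
Delete trivial equation a =?= a.
Decompose branch/3: g(a) =?= g(a),  g(branch(a, a, branch(k, a, 6))) =?= g(p),  branch(k, 6, v) =?= branch(k, 6, a).
Delete trivial equation g(a) =?= g(a).
Decompose g/1: branch(a, a, branch(k, a, 6)) =?= p.
Bind p := branch(a, a, branch(k, a, 6)); no other remaining equation mentions p.
Decompose branch/3: k =?= k,  6 =?= 6,  v =?= a.
Delete trivial equation k =?= k.
Delete trivial equation 6 =?= 6.
Bind v := a. Substituting into the earlier binding gives w := g(a).
No equations remain and no clash or occurs-check failure arose, so a unifier exists.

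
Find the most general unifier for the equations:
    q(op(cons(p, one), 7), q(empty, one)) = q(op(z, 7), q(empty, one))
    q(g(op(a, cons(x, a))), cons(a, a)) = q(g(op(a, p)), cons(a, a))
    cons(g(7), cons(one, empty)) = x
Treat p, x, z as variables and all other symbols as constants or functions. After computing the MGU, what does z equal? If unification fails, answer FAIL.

cons(cons(cons(g(7), cons(one, empty)), a), one)

Decompose q/2: op(cons(p, one), 7) = op(z, 7),  q(empty, one) = q(empty, one).
Decompose op/2: cons(p, one) = z,  7 = 7.
Bind z := cons(p, one); no other remaining equation mentions z.
Delete trivial equation 7 = 7.
Delete trivial equation q(empty, one) = q(empty, one).
Decompose q/2: g(op(a, cons(x, a))) = g(op(a, p)),  cons(a, a) = cons(a, a).
Decompose g/1: op(a, cons(x, a)) = op(a, p).
Decompose op/2: a = a,  cons(x, a) = p.
Delete trivial equation a = a.
Bind p := cons(x, a); no other remaining equation mentions p. Substituting into the earlier binding gives z := cons(cons(x, a), one).
Delete trivial equation cons(a, a) = cons(a, a).
Bind x := cons(g(7), cons(one, empty)). Substituting into the earlier bindings gives z := cons(cons(cons(g(7), cons(one, empty)), a), one), p := cons(cons(g(7), cons(one, empty)), a).
MGU = { z -> cons(cons(cons(g(7), cons(one, empty)), a), one), p -> cons(cons(g(7), cons(one, empty)), a), x -> cons(g(7), cons(one, empty)) }, so z -> cons(cons(cons(g(7), cons(one, empty)), a), one).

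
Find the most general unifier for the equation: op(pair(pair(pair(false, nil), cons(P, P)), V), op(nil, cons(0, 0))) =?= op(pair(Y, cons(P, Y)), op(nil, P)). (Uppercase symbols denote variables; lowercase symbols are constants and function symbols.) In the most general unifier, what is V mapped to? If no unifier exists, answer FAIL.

Decompose op/2: pair(pair(pair(false, nil), cons(P, P)), V) =?= pair(Y, cons(P, Y)),  op(nil, cons(0, 0)) =?= op(nil, P).
Decompose pair/2: pair(pair(false, nil), cons(P, P)) =?= Y,  V =?= cons(P, Y).
Bind Y := pair(pair(false, nil), cons(P, P)); substituting into the one remaining equation that mentions Y gives: V =?= cons(P, pair(pair(false, nil), cons(P, P))).
Bind V := cons(P, pair(pair(false, nil), cons(P, P))); no other remaining equation mentions V.
Decompose op/2: nil =?= nil,  cons(0, 0) =?= P.
Delete trivial equation nil =?= nil.
Bind P := cons(0, 0). Substituting into the earlier bindings gives Y := pair(pair(false, nil), cons(cons(0, 0), cons(0, 0))), V := cons(cons(0, 0), pair(pair(false, nil), cons(cons(0, 0), cons(0, 0)))).
MGU = { Y := pair(pair(false, nil), cons(cons(0, 0), cons(0, 0))), V := cons(cons(0, 0), pair(pair(false, nil), cons(cons(0, 0), cons(0, 0)))), P := cons(0, 0) }, so V := cons(cons(0, 0), pair(pair(false, nil), cons(cons(0, 0), cons(0, 0)))).

cons(cons(0, 0), pair(pair(false, nil), cons(cons(0, 0), cons(0, 0))))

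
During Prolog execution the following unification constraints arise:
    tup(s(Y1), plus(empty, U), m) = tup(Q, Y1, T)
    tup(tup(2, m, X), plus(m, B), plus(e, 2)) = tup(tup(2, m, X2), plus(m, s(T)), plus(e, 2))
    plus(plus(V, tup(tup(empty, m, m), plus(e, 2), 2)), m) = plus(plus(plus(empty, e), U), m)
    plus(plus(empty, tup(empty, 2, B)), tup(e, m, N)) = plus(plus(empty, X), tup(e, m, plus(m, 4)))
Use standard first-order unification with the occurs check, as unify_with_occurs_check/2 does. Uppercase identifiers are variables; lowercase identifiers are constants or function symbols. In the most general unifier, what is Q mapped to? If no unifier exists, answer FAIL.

Decompose tup/3: s(Y1) = Q,  plus(empty, U) = Y1,  m = T.
Bind Q := s(Y1); no other remaining equation mentions Q.
Bind Y1 := plus(empty, U); no other remaining equation mentions Y1. Substituting into the earlier binding gives Q := s(plus(empty, U)).
Bind T := m; substituting into the one remaining equation that mentions T gives: tup(tup(2, m, X), plus(m, B), plus(e, 2)) = tup(tup(2, m, X2), plus(m, s(m)), plus(e, 2)).
Decompose tup/3: tup(2, m, X) = tup(2, m, X2),  plus(m, B) = plus(m, s(m)),  plus(e, 2) = plus(e, 2).
Decompose tup/3: 2 = 2,  m = m,  X = X2.
Delete trivial equation 2 = 2.
Delete trivial equation m = m.
Bind X := X2; substituting into the one remaining equation that mentions X gives: plus(plus(empty, tup(empty, 2, B)), tup(e, m, N)) = plus(plus(empty, X2), tup(e, m, plus(m, 4))).
Decompose plus/2: m = m,  B = s(m).
Delete trivial equation m = m.
Bind B := s(m); substituting into the one remaining equation that mentions B gives: plus(plus(empty, tup(empty, 2, s(m))), tup(e, m, N)) = plus(plus(empty, X2), tup(e, m, plus(m, 4))).
Delete trivial equation plus(e, 2) = plus(e, 2).
Decompose plus/2: plus(V, tup(tup(empty, m, m), plus(e, 2), 2)) = plus(plus(empty, e), U),  m = m.
Decompose plus/2: V = plus(empty, e),  tup(tup(empty, m, m), plus(e, 2), 2) = U.
Bind V := plus(empty, e); no other remaining equation mentions V.
Bind U := tup(tup(empty, m, m), plus(e, 2), 2); no other remaining equation mentions U. Substituting into the earlier bindings gives Q := s(plus(empty, tup(tup(empty, m, m), plus(e, 2), 2))), Y1 := plus(empty, tup(tup(empty, m, m), plus(e, 2), 2)).
Delete trivial equation m = m.
Decompose plus/2: plus(empty, tup(empty, 2, s(m))) = plus(empty, X2),  tup(e, m, N) = tup(e, m, plus(m, 4)).
Decompose plus/2: empty = empty,  tup(empty, 2, s(m)) = X2.
Delete trivial equation empty = empty.
Bind X2 := tup(empty, 2, s(m)); no other remaining equation mentions X2. Substituting into the earlier binding gives X := tup(empty, 2, s(m)).
Decompose tup/3: e = e,  m = m,  N = plus(m, 4).
Delete trivial equation e = e.
Delete trivial equation m = m.
Bind N := plus(m, 4).
MGU = { Q ↦ s(plus(empty, tup(tup(empty, m, m), plus(e, 2), 2))), Y1 ↦ plus(empty, tup(tup(empty, m, m), plus(e, 2), 2)), T ↦ m, X ↦ tup(empty, 2, s(m)), B ↦ s(m), V ↦ plus(empty, e), U ↦ tup(tup(empty, m, m), plus(e, 2), 2), X2 ↦ tup(empty, 2, s(m)), N ↦ plus(m, 4) }, so Q ↦ s(plus(empty, tup(tup(empty, m, m), plus(e, 2), 2))).

s(plus(empty, tup(tup(empty, m, m), plus(e, 2), 2)))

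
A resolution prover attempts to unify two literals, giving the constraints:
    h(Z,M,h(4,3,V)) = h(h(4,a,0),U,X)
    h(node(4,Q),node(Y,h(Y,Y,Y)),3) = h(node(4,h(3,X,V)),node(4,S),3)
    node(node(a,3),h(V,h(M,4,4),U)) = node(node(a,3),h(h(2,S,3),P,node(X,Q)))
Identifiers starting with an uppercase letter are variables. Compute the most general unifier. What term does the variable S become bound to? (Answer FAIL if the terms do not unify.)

Decompose h/3: Z = h(4,a,0),  M = U,  h(4,3,V) = X.
Bind Z := h(4,a,0); no other remaining equation mentions Z.
Bind M := U; substituting into the one remaining equation that mentions M gives: node(node(a,3),h(V,h(U,4,4),U)) = node(node(a,3),h(h(2,S,3),P,node(X,Q))).
Bind X := h(4,3,V); substituting into the remaining equations gives: h(node(4,Q),node(Y,h(Y,Y,Y)),3) = h(node(4,h(3,h(4,3,V),V)),node(4,S),3),  node(node(a,3),h(V,h(U,4,4),U)) = node(node(a,3),h(h(2,S,3),P,node(h(4,3,V),Q))).
Decompose h/3: node(4,Q) = node(4,h(3,h(4,3,V),V)),  node(Y,h(Y,Y,Y)) = node(4,S),  3 = 3.
Decompose node/2: 4 = 4,  Q = h(3,h(4,3,V),V).
Delete trivial equation 4 = 4.
Bind Q := h(3,h(4,3,V),V); substituting into the one remaining equation that mentions Q gives: node(node(a,3),h(V,h(U,4,4),U)) = node(node(a,3),h(h(2,S,3),P,node(h(4,3,V),h(3,h(4,3,V),V)))).
Decompose node/2: Y = 4,  h(Y,Y,Y) = S.
Bind Y := 4; substituting into the one remaining equation that mentions Y gives: h(4,4,4) = S.
Bind S := h(4,4,4); substituting into the one remaining equation that mentions S gives: node(node(a,3),h(V,h(U,4,4),U)) = node(node(a,3),h(h(2,h(4,4,4),3),P,node(h(4,3,V),h(3,h(4,3,V),V)))).
Delete trivial equation 3 = 3.
Decompose node/2: node(a,3) = node(a,3),  h(V,h(U,4,4),U) = h(h(2,h(4,4,4),3),P,node(h(4,3,V),h(3,h(4,3,V),V))).
Delete trivial equation node(a,3) = node(a,3).
Decompose h/3: V = h(2,h(4,4,4),3),  h(U,4,4) = P,  U = node(h(4,3,V),h(3,h(4,3,V),V)).
Bind V := h(2,h(4,4,4),3); substituting into the one remaining equation that mentions V gives: U = node(h(4,3,h(2,h(4,4,4),3)),h(3,h(4,3,h(2,h(4,4,4),3)),h(2,h(4,4,4),3))). Substituting into the earlier bindings gives X := h(4,3,h(2,h(4,4,4),3)), Q := h(3,h(4,3,h(2,h(4,4,4),3)),h(2,h(4,4,4),3)).
Bind P := h(U,4,4); no other remaining equation mentions P.
Bind U := node(h(4,3,h(2,h(4,4,4),3)),h(3,h(4,3,h(2,h(4,4,4),3)),h(2,h(4,4,4),3))). Substituting into the earlier bindings gives M := node(h(4,3,h(2,h(4,4,4),3)),h(3,h(4,3,h(2,h(4,4,4),3)),h(2,h(4,4,4),3))), P := h(node(h(4,3,h(2,h(4,4,4),3)),h(3,h(4,3,h(2,h(4,4,4),3)),h(2,h(4,4,4),3))),4,4).
MGU = { Z := h(4,a,0), M := node(h(4,3,h(2,h(4,4,4),3)),h(3,h(4,3,h(2,h(4,4,4),3)),h(2,h(4,4,4),3))), X := h(4,3,h(2,h(4,4,4),3)), Q := h(3,h(4,3,h(2,h(4,4,4),3)),h(2,h(4,4,4),3)), Y := 4, S := h(4,4,4), V := h(2,h(4,4,4),3), P := h(node(h(4,3,h(2,h(4,4,4),3)),h(3,h(4,3,h(2,h(4,4,4),3)),h(2,h(4,4,4),3))),4,4), U := node(h(4,3,h(2,h(4,4,4),3)),h(3,h(4,3,h(2,h(4,4,4),3)),h(2,h(4,4,4),3))) }, so S := h(4,4,4).

h(4,4,4)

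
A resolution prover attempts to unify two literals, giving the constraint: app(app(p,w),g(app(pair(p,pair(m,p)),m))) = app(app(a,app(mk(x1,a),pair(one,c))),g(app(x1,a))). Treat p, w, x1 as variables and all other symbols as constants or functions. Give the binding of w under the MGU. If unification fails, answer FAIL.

FAIL

Decompose app/2: app(p,w) = app(a,app(mk(x1,a),pair(one,c))),  g(app(pair(p,pair(m,p)),m)) = g(app(x1,a)).
Decompose app/2: p = a,  w = app(mk(x1,a),pair(one,c)).
Bind p := a; substituting into the one remaining equation that mentions p gives: g(app(pair(a,pair(m,a)),m)) = g(app(x1,a)).
Bind w := app(mk(x1,a),pair(one,c)); no other remaining equation mentions w.
Decompose g/1: app(pair(a,pair(m,a)),m) = app(x1,a).
Decompose app/2: pair(a,pair(m,a)) = x1,  m = a.
Bind x1 := pair(a,pair(m,a)); no other remaining equation mentions x1. Substituting into the earlier binding gives w := app(mk(pair(a,pair(m,a)),a),pair(one,c)).
Clash: constants m and a differ; no unifier exists.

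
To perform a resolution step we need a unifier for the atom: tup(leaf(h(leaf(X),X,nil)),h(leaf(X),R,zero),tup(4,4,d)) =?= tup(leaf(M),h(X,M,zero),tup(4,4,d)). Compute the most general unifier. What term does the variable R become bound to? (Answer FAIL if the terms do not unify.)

FAIL

Decompose tup/3: leaf(h(leaf(X),X,nil)) =?= leaf(M),  h(leaf(X),R,zero) =?= h(X,M,zero),  tup(4,4,d) =?= tup(4,4,d).
Decompose leaf/1: h(leaf(X),X,nil) =?= M.
Bind M := h(leaf(X),X,nil); substituting into the one remaining equation that mentions M gives: h(leaf(X),R,zero) =?= h(X,h(leaf(X),X,nil),zero).
Decompose h/3: leaf(X) =?= X,  R =?= h(leaf(X),X,nil),  zero =?= zero.
Occurs check fails: X occurs in leaf(X); the equation X =?= leaf(X) has no finite solution.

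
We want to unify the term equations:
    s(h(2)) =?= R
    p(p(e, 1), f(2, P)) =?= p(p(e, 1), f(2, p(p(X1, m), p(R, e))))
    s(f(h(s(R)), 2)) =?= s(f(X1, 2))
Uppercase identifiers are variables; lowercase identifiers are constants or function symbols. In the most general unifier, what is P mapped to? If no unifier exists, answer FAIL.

Bind R := s(h(2)); substituting into the remaining equations gives: p(p(e, 1), f(2, P)) =?= p(p(e, 1), f(2, p(p(X1, m), p(s(h(2)), e)))),  s(f(h(s(s(h(2)))), 2)) =?= s(f(X1, 2)).
Decompose p/2: p(e, 1) =?= p(e, 1),  f(2, P) =?= f(2, p(p(X1, m), p(s(h(2)), e))).
Delete trivial equation p(e, 1) =?= p(e, 1).
Decompose f/2: 2 =?= 2,  P =?= p(p(X1, m), p(s(h(2)), e)).
Delete trivial equation 2 =?= 2.
Bind P := p(p(X1, m), p(s(h(2)), e)); no other remaining equation mentions P.
Decompose s/1: f(h(s(s(h(2)))), 2) =?= f(X1, 2).
Decompose f/2: h(s(s(h(2)))) =?= X1,  2 =?= 2.
Bind X1 := h(s(s(h(2)))); no other remaining equation mentions X1. Substituting into the earlier binding gives P := p(p(h(s(s(h(2)))), m), p(s(h(2)), e)).
Delete trivial equation 2 =?= 2.
MGU = { R -> s(h(2)), P -> p(p(h(s(s(h(2)))), m), p(s(h(2)), e)), X1 -> h(s(s(h(2)))) }, so P -> p(p(h(s(s(h(2)))), m), p(s(h(2)), e)).

p(p(h(s(s(h(2)))), m), p(s(h(2)), e))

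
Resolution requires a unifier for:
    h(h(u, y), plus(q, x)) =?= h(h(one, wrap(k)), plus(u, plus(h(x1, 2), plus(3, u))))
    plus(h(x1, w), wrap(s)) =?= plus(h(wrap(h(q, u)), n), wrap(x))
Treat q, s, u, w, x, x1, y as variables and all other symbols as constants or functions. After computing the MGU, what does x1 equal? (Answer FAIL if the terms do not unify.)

Decompose h/2: h(u, y) =?= h(one, wrap(k)),  plus(q, x) =?= plus(u, plus(h(x1, 2), plus(3, u))).
Decompose h/2: u =?= one,  y =?= wrap(k).
Bind u := one; substituting into the 2 remaining equations that mention u gives: plus(q, x) =?= plus(one, plus(h(x1, 2), plus(3, one))),  plus(h(x1, w), wrap(s)) =?= plus(h(wrap(h(q, one)), n), wrap(x)).
Bind y := wrap(k); no other remaining equation mentions y.
Decompose plus/2: q =?= one,  x =?= plus(h(x1, 2), plus(3, one)).
Bind q := one; substituting into the one remaining equation that mentions q gives: plus(h(x1, w), wrap(s)) =?= plus(h(wrap(h(one, one)), n), wrap(x)).
Bind x := plus(h(x1, 2), plus(3, one)); substituting into the remaining equation gives: plus(h(x1, w), wrap(s)) =?= plus(h(wrap(h(one, one)), n), wrap(plus(h(x1, 2), plus(3, one)))).
Decompose plus/2: h(x1, w) =?= h(wrap(h(one, one)), n),  wrap(s) =?= wrap(plus(h(x1, 2), plus(3, one))).
Decompose h/2: x1 =?= wrap(h(one, one)),  w =?= n.
Bind x1 := wrap(h(one, one)); substituting into the one remaining equation that mentions x1 gives: wrap(s) =?= wrap(plus(h(wrap(h(one, one)), 2), plus(3, one))). Substituting into the earlier binding gives x := plus(h(wrap(h(one, one)), 2), plus(3, one)).
Bind w := n; no other remaining equation mentions w.
Decompose wrap/1: s =?= plus(h(wrap(h(one, one)), 2), plus(3, one)).
Bind s := plus(h(wrap(h(one, one)), 2), plus(3, one)).
MGU = { u ↦ one, y ↦ wrap(k), q ↦ one, x ↦ plus(h(wrap(h(one, one)), 2), plus(3, one)), x1 ↦ wrap(h(one, one)), w ↦ n, s ↦ plus(h(wrap(h(one, one)), 2), plus(3, one)) }, so x1 ↦ wrap(h(one, one)).

wrap(h(one, one))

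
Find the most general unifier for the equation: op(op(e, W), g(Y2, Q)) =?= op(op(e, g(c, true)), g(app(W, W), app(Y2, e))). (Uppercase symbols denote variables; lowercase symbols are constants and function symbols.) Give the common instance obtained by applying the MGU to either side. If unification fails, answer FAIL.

Decompose op/2: op(e, W) =?= op(e, g(c, true)),  g(Y2, Q) =?= g(app(W, W), app(Y2, e)).
Decompose op/2: e =?= e,  W =?= g(c, true).
Delete trivial equation e =?= e.
Bind W := g(c, true); substituting into the remaining equation gives: g(Y2, Q) =?= g(app(g(c, true), g(c, true)), app(Y2, e)).
Decompose g/2: Y2 =?= app(g(c, true), g(c, true)),  Q =?= app(Y2, e).
Bind Y2 := app(g(c, true), g(c, true)); substituting into the remaining equation gives: Q =?= app(app(g(c, true), g(c, true)), e).
Bind Q := app(app(g(c, true), g(c, true)), e).
Applying the MGU to either side gives op(op(e, g(c, true)), g(app(g(c, true), g(c, true)), app(app(g(c, true), g(c, true)), e))).

op(op(e, g(c, true)), g(app(g(c, true), g(c, true)), app(app(g(c, true), g(c, true)), e)))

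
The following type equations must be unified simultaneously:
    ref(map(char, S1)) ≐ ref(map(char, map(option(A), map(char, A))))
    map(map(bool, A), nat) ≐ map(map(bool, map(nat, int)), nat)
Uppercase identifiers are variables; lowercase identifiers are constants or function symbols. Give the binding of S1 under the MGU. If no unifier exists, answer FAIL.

Decompose ref/1: map(char, S1) ≐ map(char, map(option(A), map(char, A))).
Decompose map/2: char ≐ char,  S1 ≐ map(option(A), map(char, A)).
Delete trivial equation char ≐ char.
Bind S1 := map(option(A), map(char, A)); no other remaining equation mentions S1.
Decompose map/2: map(bool, A) ≐ map(bool, map(nat, int)),  nat ≐ nat.
Decompose map/2: bool ≐ bool,  A ≐ map(nat, int).
Delete trivial equation bool ≐ bool.
Bind A := map(nat, int); no other remaining equation mentions A. Substituting into the earlier binding gives S1 := map(option(map(nat, int)), map(char, map(nat, int))).
Delete trivial equation nat ≐ nat.
MGU = { S1 := map(option(map(nat, int)), map(char, map(nat, int))), A := map(nat, int) }, so S1 := map(option(map(nat, int)), map(char, map(nat, int))).

map(option(map(nat, int)), map(char, map(nat, int)))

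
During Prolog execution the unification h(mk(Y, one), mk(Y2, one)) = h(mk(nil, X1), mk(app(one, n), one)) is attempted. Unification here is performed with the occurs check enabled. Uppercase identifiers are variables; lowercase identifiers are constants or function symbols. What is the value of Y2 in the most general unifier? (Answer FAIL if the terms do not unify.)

Decompose h/2: mk(Y, one) = mk(nil, X1),  mk(Y2, one) = mk(app(one, n), one).
Decompose mk/2: Y = nil,  one = X1.
Bind Y := nil; no other remaining equation mentions Y.
Bind X1 := one; no other remaining equation mentions X1.
Decompose mk/2: Y2 = app(one, n),  one = one.
Bind Y2 := app(one, n); no other remaining equation mentions Y2.
Delete trivial equation one = one.
MGU = { Y -> nil, X1 -> one, Y2 -> app(one, n) }, so Y2 -> app(one, n).

app(one, n)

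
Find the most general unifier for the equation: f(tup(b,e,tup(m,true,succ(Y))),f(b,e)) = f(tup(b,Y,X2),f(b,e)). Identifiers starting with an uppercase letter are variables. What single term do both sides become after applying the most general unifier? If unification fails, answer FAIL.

Decompose f/2: tup(b,e,tup(m,true,succ(Y))) = tup(b,Y,X2),  f(b,e) = f(b,e).
Decompose tup/3: b = b,  e = Y,  tup(m,true,succ(Y)) = X2.
Delete trivial equation b = b.
Bind Y := e; substituting into the one remaining equation that mentions Y gives: tup(m,true,succ(e)) = X2.
Bind X2 := tup(m,true,succ(e)); no other remaining equation mentions X2.
Delete trivial equation f(b,e) = f(b,e).
Applying the MGU to either side gives f(tup(b,e,tup(m,true,succ(e))),f(b,e)).

f(tup(b,e,tup(m,true,succ(e))),f(b,e))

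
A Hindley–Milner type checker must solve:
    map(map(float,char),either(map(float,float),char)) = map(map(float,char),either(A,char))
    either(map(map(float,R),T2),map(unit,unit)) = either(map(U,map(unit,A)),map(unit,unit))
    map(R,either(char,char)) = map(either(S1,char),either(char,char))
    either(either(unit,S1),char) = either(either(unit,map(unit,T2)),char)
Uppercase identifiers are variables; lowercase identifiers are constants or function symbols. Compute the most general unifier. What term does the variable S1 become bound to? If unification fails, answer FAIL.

map(unit,map(unit,map(float,float)))

Decompose map/2: map(float,char) = map(float,char),  either(map(float,float),char) = either(A,char).
Delete trivial equation map(float,char) = map(float,char).
Decompose either/2: map(float,float) = A,  char = char.
Bind A := map(float,float); substituting into the one remaining equation that mentions A gives: either(map(map(float,R),T2),map(unit,unit)) = either(map(U,map(unit,map(float,float))),map(unit,unit)).
Delete trivial equation char = char.
Decompose either/2: map(map(float,R),T2) = map(U,map(unit,map(float,float))),  map(unit,unit) = map(unit,unit).
Decompose map/2: map(float,R) = U,  T2 = map(unit,map(float,float)).
Bind U := map(float,R); no other remaining equation mentions U.
Bind T2 := map(unit,map(float,float)); substituting into the one remaining equation that mentions T2 gives: either(either(unit,S1),char) = either(either(unit,map(unit,map(unit,map(float,float)))),char).
Delete trivial equation map(unit,unit) = map(unit,unit).
Decompose map/2: R = either(S1,char),  either(char,char) = either(char,char).
Bind R := either(S1,char); no other remaining equation mentions R. Substituting into the earlier binding gives U := map(float,either(S1,char)).
Delete trivial equation either(char,char) = either(char,char).
Decompose either/2: either(unit,S1) = either(unit,map(unit,map(unit,map(float,float)))),  char = char.
Decompose either/2: unit = unit,  S1 = map(unit,map(unit,map(float,float))).
Delete trivial equation unit = unit.
Bind S1 := map(unit,map(unit,map(float,float))); no other remaining equation mentions S1. Substituting into the earlier bindings gives U := map(float,either(map(unit,map(unit,map(float,float))),char)), R := either(map(unit,map(unit,map(float,float))),char).
Delete trivial equation char = char.
MGU = { A := map(float,float), U := map(float,either(map(unit,map(unit,map(float,float))),char)), T2 := map(unit,map(float,float)), R := either(map(unit,map(unit,map(float,float))),char), S1 := map(unit,map(unit,map(float,float))) }, so S1 := map(unit,map(unit,map(float,float))).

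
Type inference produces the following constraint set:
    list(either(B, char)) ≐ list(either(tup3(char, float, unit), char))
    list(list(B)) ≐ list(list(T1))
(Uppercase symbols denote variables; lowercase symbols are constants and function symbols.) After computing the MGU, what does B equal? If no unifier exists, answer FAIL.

tup3(char, float, unit)

Decompose list/1: either(B, char) ≐ either(tup3(char, float, unit), char).
Decompose either/2: B ≐ tup3(char, float, unit),  char ≐ char.
Bind B := tup3(char, float, unit); substituting into the one remaining equation that mentions B gives: list(list(tup3(char, float, unit))) ≐ list(list(T1)).
Delete trivial equation char ≐ char.
Decompose list/1: list(tup3(char, float, unit)) ≐ list(T1).
Decompose list/1: tup3(char, float, unit) ≐ T1.
Bind T1 := tup3(char, float, unit).
MGU = { B -> tup3(char, float, unit), T1 -> tup3(char, float, unit) }, so B -> tup3(char, float, unit).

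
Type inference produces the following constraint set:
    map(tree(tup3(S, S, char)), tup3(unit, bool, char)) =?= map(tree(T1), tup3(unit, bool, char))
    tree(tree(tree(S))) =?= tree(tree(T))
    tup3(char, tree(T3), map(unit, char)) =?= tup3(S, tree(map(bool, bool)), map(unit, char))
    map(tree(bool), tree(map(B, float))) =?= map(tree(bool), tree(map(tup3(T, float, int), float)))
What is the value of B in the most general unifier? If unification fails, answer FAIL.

tup3(tree(char), float, int)

Decompose map/2: tree(tup3(S, S, char)) =?= tree(T1),  tup3(unit, bool, char) =?= tup3(unit, bool, char).
Decompose tree/1: tup3(S, S, char) =?= T1.
Bind T1 := tup3(S, S, char); no other remaining equation mentions T1.
Delete trivial equation tup3(unit, bool, char) =?= tup3(unit, bool, char).
Decompose tree/1: tree(tree(S)) =?= tree(T).
Decompose tree/1: tree(S) =?= T.
Bind T := tree(S); substituting into the one remaining equation that mentions T gives: map(tree(bool), tree(map(B, float))) =?= map(tree(bool), tree(map(tup3(tree(S), float, int), float))).
Decompose tup3/3: char =?= S,  tree(T3) =?= tree(map(bool, bool)),  map(unit, char) =?= map(unit, char).
Bind S := char; substituting into the one remaining equation that mentions S gives: map(tree(bool), tree(map(B, float))) =?= map(tree(bool), tree(map(tup3(tree(char), float, int), float))). Substituting into the earlier bindings gives T1 := tup3(char, char, char), T := tree(char).
Decompose tree/1: T3 =?= map(bool, bool).
Bind T3 := map(bool, bool); no other remaining equation mentions T3.
Delete trivial equation map(unit, char) =?= map(unit, char).
Decompose map/2: tree(bool) =?= tree(bool),  tree(map(B, float)) =?= tree(map(tup3(tree(char), float, int), float)).
Delete trivial equation tree(bool) =?= tree(bool).
Decompose tree/1: map(B, float) =?= map(tup3(tree(char), float, int), float).
Decompose map/2: B =?= tup3(tree(char), float, int),  float =?= float.
Bind B := tup3(tree(char), float, int); no other remaining equation mentions B.
Delete trivial equation float =?= float.
MGU = { T1 ↦ tup3(char, char, char), T ↦ tree(char), S ↦ char, T3 ↦ map(bool, bool), B ↦ tup3(tree(char), float, int) }, so B ↦ tup3(tree(char), float, int).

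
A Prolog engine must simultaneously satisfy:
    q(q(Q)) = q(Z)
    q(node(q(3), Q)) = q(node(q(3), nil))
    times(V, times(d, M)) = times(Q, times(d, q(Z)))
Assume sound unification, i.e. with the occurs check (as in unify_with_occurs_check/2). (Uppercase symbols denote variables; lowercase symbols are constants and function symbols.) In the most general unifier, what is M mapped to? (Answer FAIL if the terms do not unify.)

Decompose q/1: q(Q) = Z.
Bind Z := q(Q); substituting into the one remaining equation that mentions Z gives: times(V, times(d, M)) = times(Q, times(d, q(q(Q)))).
Decompose q/1: node(q(3), Q) = node(q(3), nil).
Decompose node/2: q(3) = q(3),  Q = nil.
Delete trivial equation q(3) = q(3).
Bind Q := nil; substituting into the remaining equation gives: times(V, times(d, M)) = times(nil, times(d, q(q(nil)))). Substituting into the earlier binding gives Z := q(nil).
Decompose times/2: V = nil,  times(d, M) = times(d, q(q(nil))).
Bind V := nil; no other remaining equation mentions V.
Decompose times/2: d = d,  M = q(q(nil)).
Delete trivial equation d = d.
Bind M := q(q(nil)).
MGU = { Z = q(nil), Q = nil, V = nil, M = q(q(nil)) }, so M = q(q(nil)).

q(q(nil))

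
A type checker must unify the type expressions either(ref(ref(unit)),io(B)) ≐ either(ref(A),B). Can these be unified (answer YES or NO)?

NO

Decompose either/2: ref(ref(unit)) ≐ ref(A),  io(B) ≐ B.
Decompose ref/1: ref(unit) ≐ A.
Bind A := ref(unit); no other remaining equation mentions A.
Occurs check fails: B occurs in io(B); the equation B ≐ io(B) has no finite solution.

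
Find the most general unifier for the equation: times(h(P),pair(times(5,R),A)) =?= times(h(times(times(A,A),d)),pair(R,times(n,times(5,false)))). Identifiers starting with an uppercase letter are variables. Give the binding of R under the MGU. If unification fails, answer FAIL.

Decompose times/2: h(P) =?= h(times(times(A,A),d)),  pair(times(5,R),A) =?= pair(R,times(n,times(5,false))).
Decompose h/1: P =?= times(times(A,A),d).
Bind P := times(times(A,A),d); no other remaining equation mentions P.
Decompose pair/2: times(5,R) =?= R,  A =?= times(n,times(5,false)).
Occurs check fails: R occurs in times(5,R); the equation R =?= times(5,R) has no finite solution.

FAIL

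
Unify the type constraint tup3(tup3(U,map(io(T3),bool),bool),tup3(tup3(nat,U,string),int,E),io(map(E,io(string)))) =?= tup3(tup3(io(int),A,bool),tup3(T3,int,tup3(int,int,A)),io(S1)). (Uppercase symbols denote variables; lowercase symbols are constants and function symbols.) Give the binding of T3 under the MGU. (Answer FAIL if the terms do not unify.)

tup3(nat,io(int),string)

Decompose tup3/3: tup3(U,map(io(T3),bool),bool) =?= tup3(io(int),A,bool),  tup3(tup3(nat,U,string),int,E) =?= tup3(T3,int,tup3(int,int,A)),  io(map(E,io(string))) =?= io(S1).
Decompose tup3/3: U =?= io(int),  map(io(T3),bool) =?= A,  bool =?= bool.
Bind U := io(int); substituting into the one remaining equation that mentions U gives: tup3(tup3(nat,io(int),string),int,E) =?= tup3(T3,int,tup3(int,int,A)).
Bind A := map(io(T3),bool); substituting into the one remaining equation that mentions A gives: tup3(tup3(nat,io(int),string),int,E) =?= tup3(T3,int,tup3(int,int,map(io(T3),bool))).
Delete trivial equation bool =?= bool.
Decompose tup3/3: tup3(nat,io(int),string) =?= T3,  int =?= int,  E =?= tup3(int,int,map(io(T3),bool)).
Bind T3 := tup3(nat,io(int),string); substituting into the one remaining equation that mentions T3 gives: E =?= tup3(int,int,map(io(tup3(nat,io(int),string)),bool)). Substituting into the earlier binding gives A := map(io(tup3(nat,io(int),string)),bool).
Delete trivial equation int =?= int.
Bind E := tup3(int,int,map(io(tup3(nat,io(int),string)),bool)); substituting into the remaining equation gives: io(map(tup3(int,int,map(io(tup3(nat,io(int),string)),bool)),io(string))) =?= io(S1).
Decompose io/1: map(tup3(int,int,map(io(tup3(nat,io(int),string)),bool)),io(string)) =?= S1.
Bind S1 := map(tup3(int,int,map(io(tup3(nat,io(int),string)),bool)),io(string)).
MGU = { U := io(int), A := map(io(tup3(nat,io(int),string)),bool), T3 := tup3(nat,io(int),string), E := tup3(int,int,map(io(tup3(nat,io(int),string)),bool)), S1 := map(tup3(int,int,map(io(tup3(nat,io(int),string)),bool)),io(string)) }, so T3 := tup3(nat,io(int),string).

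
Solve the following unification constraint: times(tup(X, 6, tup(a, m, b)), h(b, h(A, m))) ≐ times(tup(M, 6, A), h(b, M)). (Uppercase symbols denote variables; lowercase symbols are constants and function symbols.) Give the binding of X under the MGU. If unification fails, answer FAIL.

Decompose times/2: tup(X, 6, tup(a, m, b)) ≐ tup(M, 6, A),  h(b, h(A, m)) ≐ h(b, M).
Decompose tup/3: X ≐ M,  6 ≐ 6,  tup(a, m, b) ≐ A.
Bind X := M; no other remaining equation mentions X.
Delete trivial equation 6 ≐ 6.
Bind A := tup(a, m, b); substituting into the remaining equation gives: h(b, h(tup(a, m, b), m)) ≐ h(b, M).
Decompose h/2: b ≐ b,  h(tup(a, m, b), m) ≐ M.
Delete trivial equation b ≐ b.
Bind M := h(tup(a, m, b), m). Substituting into the earlier binding gives X := h(tup(a, m, b), m).
MGU = { X ↦ h(tup(a, m, b), m), A ↦ tup(a, m, b), M ↦ h(tup(a, m, b), m) }, so X ↦ h(tup(a, m, b), m).

h(tup(a, m, b), m)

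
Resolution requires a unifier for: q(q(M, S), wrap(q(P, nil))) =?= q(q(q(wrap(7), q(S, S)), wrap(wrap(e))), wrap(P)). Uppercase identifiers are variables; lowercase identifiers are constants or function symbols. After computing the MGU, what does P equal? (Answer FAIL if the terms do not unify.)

Decompose q/2: q(M, S) =?= q(q(wrap(7), q(S, S)), wrap(wrap(e))),  wrap(q(P, nil)) =?= wrap(P).
Decompose q/2: M =?= q(wrap(7), q(S, S)),  S =?= wrap(wrap(e)).
Bind M := q(wrap(7), q(S, S)); no other remaining equation mentions M.
Bind S := wrap(wrap(e)); no other remaining equation mentions S. Substituting into the earlier binding gives M := q(wrap(7), q(wrap(wrap(e)), wrap(wrap(e)))).
Decompose wrap/1: q(P, nil) =?= P.
Occurs check fails: P occurs in q(P, nil); the equation P =?= q(P, nil) has no finite solution.

FAIL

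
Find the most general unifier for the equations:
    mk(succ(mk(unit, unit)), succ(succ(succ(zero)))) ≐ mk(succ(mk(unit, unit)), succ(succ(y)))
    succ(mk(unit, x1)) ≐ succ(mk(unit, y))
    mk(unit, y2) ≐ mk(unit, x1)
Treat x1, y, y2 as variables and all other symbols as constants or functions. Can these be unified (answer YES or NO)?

Decompose mk/2: succ(mk(unit, unit)) ≐ succ(mk(unit, unit)),  succ(succ(succ(zero))) ≐ succ(succ(y)).
Delete trivial equation succ(mk(unit, unit)) ≐ succ(mk(unit, unit)).
Decompose succ/1: succ(succ(zero)) ≐ succ(y).
Decompose succ/1: succ(zero) ≐ y.
Bind y := succ(zero); substituting into the one remaining equation that mentions y gives: succ(mk(unit, x1)) ≐ succ(mk(unit, succ(zero))).
Decompose succ/1: mk(unit, x1) ≐ mk(unit, succ(zero)).
Decompose mk/2: unit ≐ unit,  x1 ≐ succ(zero).
Delete trivial equation unit ≐ unit.
Bind x1 := succ(zero); substituting into the remaining equation gives: mk(unit, y2) ≐ mk(unit, succ(zero)).
Decompose mk/2: unit ≐ unit,  y2 ≐ succ(zero).
Delete trivial equation unit ≐ unit.
Bind y2 := succ(zero).
No equations remain and no clash or occurs-check failure arose, so a unifier exists.

YES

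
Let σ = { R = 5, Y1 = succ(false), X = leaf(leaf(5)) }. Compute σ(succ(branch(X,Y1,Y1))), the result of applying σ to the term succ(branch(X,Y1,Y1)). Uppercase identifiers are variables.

Replace each occurrence of Y1 with succ(false).
Replace each occurrence of X with leaf(leaf(5)).
Result: succ(branch(leaf(leaf(5)),succ(false),succ(false))).

succ(branch(leaf(leaf(5)),succ(false),succ(false)))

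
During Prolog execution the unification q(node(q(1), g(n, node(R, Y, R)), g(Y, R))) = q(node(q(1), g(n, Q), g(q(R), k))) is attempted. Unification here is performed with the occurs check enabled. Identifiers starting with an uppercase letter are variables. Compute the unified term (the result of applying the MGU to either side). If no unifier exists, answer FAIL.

q(node(q(1), g(n, node(k, q(k), k)), g(q(k), k)))

Decompose q/1: node(q(1), g(n, node(R, Y, R)), g(Y, R)) = node(q(1), g(n, Q), g(q(R), k)).
Decompose node/3: q(1) = q(1),  g(n, node(R, Y, R)) = g(n, Q),  g(Y, R) = g(q(R), k).
Delete trivial equation q(1) = q(1).
Decompose g/2: n = n,  node(R, Y, R) = Q.
Delete trivial equation n = n.
Bind Q := node(R, Y, R); no other remaining equation mentions Q.
Decompose g/2: Y = q(R),  R = k.
Bind Y := q(R); no other remaining equation mentions Y. Substituting into the earlier binding gives Q := node(R, q(R), R).
Bind R := k. Substituting into the earlier bindings gives Q := node(k, q(k), k), Y := q(k).
Applying the MGU to either side gives q(node(q(1), g(n, node(k, q(k), k)), g(q(k), k))).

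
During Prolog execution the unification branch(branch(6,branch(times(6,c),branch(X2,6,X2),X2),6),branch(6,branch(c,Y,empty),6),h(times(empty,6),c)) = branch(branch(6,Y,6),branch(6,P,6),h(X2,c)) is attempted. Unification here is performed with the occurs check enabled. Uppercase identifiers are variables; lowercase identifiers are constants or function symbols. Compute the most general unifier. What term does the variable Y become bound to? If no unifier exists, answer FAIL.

branch(times(6,c),branch(times(empty,6),6,times(empty,6)),times(empty,6))

Decompose branch/3: branch(6,branch(times(6,c),branch(X2,6,X2),X2),6) = branch(6,Y,6),  branch(6,branch(c,Y,empty),6) = branch(6,P,6),  h(times(empty,6),c) = h(X2,c).
Decompose branch/3: 6 = 6,  branch(times(6,c),branch(X2,6,X2),X2) = Y,  6 = 6.
Delete trivial equation 6 = 6.
Bind Y := branch(times(6,c),branch(X2,6,X2),X2); substituting into the one remaining equation that mentions Y gives: branch(6,branch(c,branch(times(6,c),branch(X2,6,X2),X2),empty),6) = branch(6,P,6).
Delete trivial equation 6 = 6.
Decompose branch/3: 6 = 6,  branch(c,branch(times(6,c),branch(X2,6,X2),X2),empty) = P,  6 = 6.
Delete trivial equation 6 = 6.
Bind P := branch(c,branch(times(6,c),branch(X2,6,X2),X2),empty); no other remaining equation mentions P.
Delete trivial equation 6 = 6.
Decompose h/2: times(empty,6) = X2,  c = c.
Bind X2 := times(empty,6); no other remaining equation mentions X2. Substituting into the earlier bindings gives Y := branch(times(6,c),branch(times(empty,6),6,times(empty,6)),times(empty,6)), P := branch(c,branch(times(6,c),branch(times(empty,6),6,times(empty,6)),times(empty,6)),empty).
Delete trivial equation c = c.
MGU = { Y ↦ branch(times(6,c),branch(times(empty,6),6,times(empty,6)),times(empty,6)), P ↦ branch(c,branch(times(6,c),branch(times(empty,6),6,times(empty,6)),times(empty,6)),empty), X2 ↦ times(empty,6) }, so Y ↦ branch(times(6,c),branch(times(empty,6),6,times(empty,6)),times(empty,6)).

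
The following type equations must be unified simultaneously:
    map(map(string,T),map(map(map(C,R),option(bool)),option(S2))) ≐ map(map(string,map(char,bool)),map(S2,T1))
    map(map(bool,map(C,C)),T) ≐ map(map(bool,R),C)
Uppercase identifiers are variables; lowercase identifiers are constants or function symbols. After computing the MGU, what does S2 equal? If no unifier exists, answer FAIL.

Decompose map/2: map(string,T) ≐ map(string,map(char,bool)),  map(map(map(C,R),option(bool)),option(S2)) ≐ map(S2,T1).
Decompose map/2: string ≐ string,  T ≐ map(char,bool).
Delete trivial equation string ≐ string.
Bind T := map(char,bool); substituting into the one remaining equation that mentions T gives: map(map(bool,map(C,C)),map(char,bool)) ≐ map(map(bool,R),C).
Decompose map/2: map(map(C,R),option(bool)) ≐ S2,  option(S2) ≐ T1.
Bind S2 := map(map(C,R),option(bool)); substituting into the one remaining equation that mentions S2 gives: option(map(map(C,R),option(bool))) ≐ T1.
Bind T1 := option(map(map(C,R),option(bool))); no other remaining equation mentions T1.
Decompose map/2: map(bool,map(C,C)) ≐ map(bool,R),  map(char,bool) ≐ C.
Decompose map/2: bool ≐ bool,  map(C,C) ≐ R.
Delete trivial equation bool ≐ bool.
Bind R := map(C,C); no other remaining equation mentions R. Substituting into the earlier bindings gives S2 := map(map(C,map(C,C)),option(bool)), T1 := option(map(map(C,map(C,C)),option(bool))).
Bind C := map(char,bool). Substituting into the earlier bindings gives S2 := map(map(map(char,bool),map(map(char,bool),map(char,bool))),option(bool)), T1 := option(map(map(map(char,bool),map(map(char,bool),map(char,bool))),option(bool))), R := map(map(char,bool),map(char,bool)).
MGU = { T ↦ map(char,bool), S2 ↦ map(map(map(char,bool),map(map(char,bool),map(char,bool))),option(bool)), T1 ↦ option(map(map(map(char,bool),map(map(char,bool),map(char,bool))),option(bool))), R ↦ map(map(char,bool),map(char,bool)), C ↦ map(char,bool) }, so S2 ↦ map(map(map(char,bool),map(map(char,bool),map(char,bool))),option(bool)).

map(map(map(char,bool),map(map(char,bool),map(char,bool))),option(bool))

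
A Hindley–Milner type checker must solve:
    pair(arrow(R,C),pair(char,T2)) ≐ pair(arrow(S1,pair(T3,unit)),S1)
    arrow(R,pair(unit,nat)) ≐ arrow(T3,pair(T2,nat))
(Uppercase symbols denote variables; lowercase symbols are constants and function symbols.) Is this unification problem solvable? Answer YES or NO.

Decompose pair/2: arrow(R,C) ≐ arrow(S1,pair(T3,unit)),  pair(char,T2) ≐ S1.
Decompose arrow/2: R ≐ S1,  C ≐ pair(T3,unit).
Bind R := S1; substituting into the one remaining equation that mentions R gives: arrow(S1,pair(unit,nat)) ≐ arrow(T3,pair(T2,nat)).
Bind C := pair(T3,unit); no other remaining equation mentions C.
Bind S1 := pair(char,T2); substituting into the remaining equation gives: arrow(pair(char,T2),pair(unit,nat)) ≐ arrow(T3,pair(T2,nat)). Substituting into the earlier binding gives R := pair(char,T2).
Decompose arrow/2: pair(char,T2) ≐ T3,  pair(unit,nat) ≐ pair(T2,nat).
Bind T3 := pair(char,T2); no other remaining equation mentions T3. Substituting into the earlier binding gives C := pair(pair(char,T2),unit).
Decompose pair/2: unit ≐ T2,  nat ≐ nat.
Bind T2 := unit; no other remaining equation mentions T2. Substituting into the earlier bindings gives R := pair(char,unit), C := pair(pair(char,unit),unit), S1 := pair(char,unit), T3 := pair(char,unit).
Delete trivial equation nat ≐ nat.
No equations remain and no clash or occurs-check failure arose, so a unifier exists.

YES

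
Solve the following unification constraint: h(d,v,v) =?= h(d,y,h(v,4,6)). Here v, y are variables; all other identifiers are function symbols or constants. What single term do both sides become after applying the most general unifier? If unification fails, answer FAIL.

Decompose h/3: d =?= d,  v =?= y,  v =?= h(v,4,6).
Delete trivial equation d =?= d.
Bind v := y; substituting into the remaining equation gives: y =?= h(y,4,6).
Occurs check fails: y occurs in h(y,4,6); the equation y =?= h(y,4,6) has no finite solution.

FAIL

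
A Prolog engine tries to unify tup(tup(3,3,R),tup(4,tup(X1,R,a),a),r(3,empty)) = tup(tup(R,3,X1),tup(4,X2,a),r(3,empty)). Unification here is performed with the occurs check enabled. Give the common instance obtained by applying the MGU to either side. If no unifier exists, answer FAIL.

Decompose tup/3: tup(3,3,R) = tup(R,3,X1),  tup(4,tup(X1,R,a),a) = tup(4,X2,a),  r(3,empty) = r(3,empty).
Decompose tup/3: 3 = R,  3 = 3,  R = X1.
Bind R := 3; substituting into the 2 remaining equations that mention R gives: 3 = X1,  tup(4,tup(X1,3,a),a) = tup(4,X2,a).
Delete trivial equation 3 = 3.
Bind X1 := 3; substituting into the one remaining equation that mentions X1 gives: tup(4,tup(3,3,a),a) = tup(4,X2,a).
Decompose tup/3: 4 = 4,  tup(3,3,a) = X2,  a = a.
Delete trivial equation 4 = 4.
Bind X2 := tup(3,3,a); no other remaining equation mentions X2.
Delete trivial equation a = a.
Delete trivial equation r(3,empty) = r(3,empty).
Applying the MGU to either side gives tup(tup(3,3,3),tup(4,tup(3,3,a),a),r(3,empty)).

tup(tup(3,3,3),tup(4,tup(3,3,a),a),r(3,empty))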